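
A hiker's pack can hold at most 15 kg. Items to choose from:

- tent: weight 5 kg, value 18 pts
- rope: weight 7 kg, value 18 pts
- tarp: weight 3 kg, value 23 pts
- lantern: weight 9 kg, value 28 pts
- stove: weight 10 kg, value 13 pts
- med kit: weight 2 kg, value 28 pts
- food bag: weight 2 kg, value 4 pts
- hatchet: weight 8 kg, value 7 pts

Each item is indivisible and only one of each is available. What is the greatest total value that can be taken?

79 pts

Check high-value combinations within 15 kg:
- tarp+lantern+med kit: weight 3+9+2=14, value 23+28+28=79
- tent+tarp+med kit+food bag: weight 5+3+2+2=12, value 18+23+28+4=73
- rope+tarp+med kit+food bag: weight 7+3+2+2=14, value 18+23+28+4=73
Best: 79 pts.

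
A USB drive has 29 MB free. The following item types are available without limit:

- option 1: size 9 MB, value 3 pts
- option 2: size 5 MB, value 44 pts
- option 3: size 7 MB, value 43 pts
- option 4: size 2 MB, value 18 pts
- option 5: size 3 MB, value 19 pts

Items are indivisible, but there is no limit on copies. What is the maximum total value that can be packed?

Best value-per-unit is option 4 at 18/2; filling with it alone gives 14×18 = 252.
Optimal mix: 1×option 2 + 12×option 4 → size 29, value 260.

260 pts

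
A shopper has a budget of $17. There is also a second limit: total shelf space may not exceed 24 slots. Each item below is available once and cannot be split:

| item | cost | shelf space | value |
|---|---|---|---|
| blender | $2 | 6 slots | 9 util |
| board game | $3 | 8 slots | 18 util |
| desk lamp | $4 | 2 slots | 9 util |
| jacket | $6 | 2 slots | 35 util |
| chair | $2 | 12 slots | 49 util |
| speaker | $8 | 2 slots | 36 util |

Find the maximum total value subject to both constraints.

Feasible sets respecting both limits:
- jacket+chair+speaker: cost 16, shelf space 16, value 120
- board game+desk lamp+chair+speaker: cost 17, shelf space 24, value 112
- board game+desk lamp+jacket+chair: cost 15, shelf space 24, value 111
- board game+chair+speaker: cost 13, shelf space 22, value 103
Best: 120 util.

120 util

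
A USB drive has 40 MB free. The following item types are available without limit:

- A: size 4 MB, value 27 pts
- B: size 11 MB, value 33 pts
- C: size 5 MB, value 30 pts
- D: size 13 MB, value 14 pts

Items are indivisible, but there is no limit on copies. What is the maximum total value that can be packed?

270 pts

Best value-per-unit is A at 27/4, and filling with it alone uses size 10×4=40. No mix of the others beats 10×27 = 270.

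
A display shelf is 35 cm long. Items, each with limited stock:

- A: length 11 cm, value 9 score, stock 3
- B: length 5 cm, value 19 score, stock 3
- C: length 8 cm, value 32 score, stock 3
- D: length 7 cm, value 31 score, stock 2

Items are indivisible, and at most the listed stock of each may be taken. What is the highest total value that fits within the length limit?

145 score

Best selections within length 35 and stock limits:
- 1×B + 2×C + 2×D: length 35, value 145
- 2×B + 3×C: length 34, value 134
- 2×B + 2×C + 1×D: length 33, value 133
- 2×B + 1×C + 2×D: length 32, value 132
Best: 145 score.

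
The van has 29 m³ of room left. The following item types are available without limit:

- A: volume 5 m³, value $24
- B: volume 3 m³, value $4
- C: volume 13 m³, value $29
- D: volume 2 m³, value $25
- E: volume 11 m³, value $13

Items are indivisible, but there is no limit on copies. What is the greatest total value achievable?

Best value-per-unit is D at 25/2, and filling with it alone uses volume 14×2=28. No mix of the others beats 14×25 = 350.

$350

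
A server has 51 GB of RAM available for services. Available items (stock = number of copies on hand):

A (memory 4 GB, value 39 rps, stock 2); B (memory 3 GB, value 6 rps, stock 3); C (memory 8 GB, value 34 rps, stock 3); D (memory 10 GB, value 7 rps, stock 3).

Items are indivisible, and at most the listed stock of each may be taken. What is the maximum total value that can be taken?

205 rps

Best selections within memory 51 and stock limits:
- 2×A + 3×B + 3×C + 1×D: memory 51, value 205
- 2×A + 2×B + 3×C + 1×D: memory 48, value 199
- 2×A + 3×B + 3×C: memory 41, value 198
- 2×A + 1×B + 3×C + 1×D: memory 45, value 193
Best: 205 rps.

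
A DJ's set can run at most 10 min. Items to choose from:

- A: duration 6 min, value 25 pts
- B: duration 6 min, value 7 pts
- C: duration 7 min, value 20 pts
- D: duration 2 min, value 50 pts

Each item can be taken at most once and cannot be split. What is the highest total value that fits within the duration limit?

75 pts

Check high-value combinations within 10 min:
- A+D: duration 6+2=8, value 25+50=75
- C+D: duration 7+2=9, value 20+50=70
- B+D: duration 6+2=8, value 7+50=57
- D: duration 2, value 50
Best: 75 pts.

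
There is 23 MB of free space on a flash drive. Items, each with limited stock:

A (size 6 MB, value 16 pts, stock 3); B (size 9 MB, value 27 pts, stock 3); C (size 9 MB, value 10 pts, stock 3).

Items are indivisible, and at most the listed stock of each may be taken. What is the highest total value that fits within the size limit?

Top feasible selections:
- 2×A + 1×B: size 21, value 59
- 2×B: size 18, value 54
- 3×A: size 18, value 48
- 1×A + 1×B: size 15, value 43
Best: 59 pts.

59 pts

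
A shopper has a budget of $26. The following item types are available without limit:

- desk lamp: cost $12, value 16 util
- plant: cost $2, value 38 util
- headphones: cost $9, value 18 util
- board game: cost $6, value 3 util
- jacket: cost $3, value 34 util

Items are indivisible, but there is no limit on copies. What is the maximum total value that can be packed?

494 util

Best value-per-unit is plant at 38/2, and filling with it alone uses cost 13×2=26. No mix of the others beats 13×38 = 494.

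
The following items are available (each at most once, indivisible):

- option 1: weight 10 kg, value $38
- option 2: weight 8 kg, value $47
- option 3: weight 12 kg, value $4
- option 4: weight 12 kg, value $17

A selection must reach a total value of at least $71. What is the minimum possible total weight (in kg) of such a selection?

18

Subsets with value ≥ 71, sorted by total weight:
- option 1+option 2: weight 18, value 85
- option 1+option 2+option 4: weight 30, value 102
- option 1+option 2+option 3: weight 30, value 89
- option 1+option 2+option 3+option 4: weight 42, value 106
Minimum weight: 18 kg.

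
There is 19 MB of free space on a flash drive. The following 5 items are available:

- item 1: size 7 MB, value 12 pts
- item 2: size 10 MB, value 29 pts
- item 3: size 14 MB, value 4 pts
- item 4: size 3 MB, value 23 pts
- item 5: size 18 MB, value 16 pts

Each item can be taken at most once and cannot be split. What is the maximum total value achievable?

This is a 0/1 knapsack; check combinations near the capacity.
- item 2+item 4: size 10+3=13, value 29+23=52
- item 1+item 2: size 7+10=17, value 12+29=41
- item 1+item 4: size 7+3=10, value 12+23=35
- item 2: size 10, value 29
- item 3+item 4: size 14+3=17, value 4+23=27
Best: 52 pts.

52 pts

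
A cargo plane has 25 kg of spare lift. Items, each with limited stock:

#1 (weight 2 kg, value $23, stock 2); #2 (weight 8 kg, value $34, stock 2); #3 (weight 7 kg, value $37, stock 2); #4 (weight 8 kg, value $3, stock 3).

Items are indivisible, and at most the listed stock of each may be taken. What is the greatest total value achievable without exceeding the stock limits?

Top feasible selections:
- 1×#1 + 1×#2 + 2×#3: weight 24, value 131
- 1×#1 + 2×#2 + 1×#3: weight 25, value 128
- 2×#1 + 2×#3: weight 18, value 120
Best: $131.

$131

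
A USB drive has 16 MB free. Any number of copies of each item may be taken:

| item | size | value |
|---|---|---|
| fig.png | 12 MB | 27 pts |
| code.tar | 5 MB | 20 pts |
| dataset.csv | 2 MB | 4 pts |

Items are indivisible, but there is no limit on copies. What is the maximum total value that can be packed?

60 pts

Best value-per-unit is code.tar at 20/5, and filling with it alone uses size 3×5=15. No mix of the others beats 3×20 = 60.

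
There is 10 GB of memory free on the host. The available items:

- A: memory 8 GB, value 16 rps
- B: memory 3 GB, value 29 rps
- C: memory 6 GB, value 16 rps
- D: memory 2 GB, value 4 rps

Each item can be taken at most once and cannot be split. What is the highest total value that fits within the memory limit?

45 rps

Check high-value combinations within 10 GB:
- B+C: memory 3+6=9, value 29+16=45
- B+D: memory 3+2=5, value 29+4=33
- B: memory 3, value 29
- C+D: memory 6+2=8, value 16+4=20
Best: 45 rps.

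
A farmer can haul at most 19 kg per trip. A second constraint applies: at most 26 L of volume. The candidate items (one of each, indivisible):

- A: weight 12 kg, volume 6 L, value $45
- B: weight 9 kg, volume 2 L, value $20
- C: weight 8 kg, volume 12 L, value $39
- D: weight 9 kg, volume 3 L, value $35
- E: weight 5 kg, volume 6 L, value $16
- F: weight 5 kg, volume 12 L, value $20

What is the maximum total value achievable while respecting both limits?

$74

Feasible sets respecting both limits:
- C+D: weight 17, volume 15, value 74
- D+E+F: weight 19, volume 21, value 71
- A+F: weight 17, volume 18, value 65
- A+E: weight 17, volume 12, value 61
Best: $74.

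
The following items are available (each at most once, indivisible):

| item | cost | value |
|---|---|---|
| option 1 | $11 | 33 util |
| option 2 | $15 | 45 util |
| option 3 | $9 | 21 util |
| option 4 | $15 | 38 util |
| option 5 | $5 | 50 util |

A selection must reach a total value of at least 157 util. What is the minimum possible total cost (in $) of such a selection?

Subsets with value ≥ 157, sorted by total cost:
- option 1+option 2+option 4+option 5: cost 46, value 166
- option 1+option 2+option 3+option 4+option 5: cost 55, value 187
Minimum cost: 46 $.

46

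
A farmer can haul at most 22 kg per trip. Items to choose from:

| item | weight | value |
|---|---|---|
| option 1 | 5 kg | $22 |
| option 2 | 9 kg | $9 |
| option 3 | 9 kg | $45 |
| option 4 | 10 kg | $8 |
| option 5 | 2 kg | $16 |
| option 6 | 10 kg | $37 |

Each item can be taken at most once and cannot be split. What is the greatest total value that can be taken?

$98

This is a 0/1 knapsack; check combinations near the capacity.
- option 3+option 5+option 6: weight 9+2+10=21, value 45+16+37=98
- option 1+option 3+option 5: weight 5+9+2=16, value 22+45+16=83
- option 3+option 6: weight 9+10=19, value 45+37=82
- option 1+option 5+option 6: weight 5+2+10=17, value 22+16+37=75
Best: $98.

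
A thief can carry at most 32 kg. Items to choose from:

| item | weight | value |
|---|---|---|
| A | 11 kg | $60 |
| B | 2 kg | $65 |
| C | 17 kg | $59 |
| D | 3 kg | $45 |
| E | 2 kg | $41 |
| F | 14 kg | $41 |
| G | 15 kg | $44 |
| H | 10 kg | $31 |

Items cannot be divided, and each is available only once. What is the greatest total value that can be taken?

Check high-value combinations within 32 kg:
- A+B+D+E+F: weight 11+2+3+2+14=32, value 60+65+45+41+41=252
- A+B+D+E+H: weight 11+2+3+2+10=28, value 60+65+45+41+31=242
- B+D+E+G+H: weight 2+3+2+15+10=32, value 65+45+41+44+31=226
Best: $252.

$252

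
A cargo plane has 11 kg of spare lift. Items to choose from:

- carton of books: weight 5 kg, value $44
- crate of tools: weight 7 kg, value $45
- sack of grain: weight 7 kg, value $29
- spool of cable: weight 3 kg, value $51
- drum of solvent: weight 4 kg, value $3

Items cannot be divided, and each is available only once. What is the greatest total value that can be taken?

$96

Check high-value combinations within 11 kg:
- crate of tools+spool of cable: weight 7+3=10, value 45+51=96
- carton of books+spool of cable: weight 5+3=8, value 44+51=95
- sack of grain+spool of cable: weight 7+3=10, value 29+51=80
- spool of cable+drum of solvent: weight 3+4=7, value 51+3=54
Best: $96.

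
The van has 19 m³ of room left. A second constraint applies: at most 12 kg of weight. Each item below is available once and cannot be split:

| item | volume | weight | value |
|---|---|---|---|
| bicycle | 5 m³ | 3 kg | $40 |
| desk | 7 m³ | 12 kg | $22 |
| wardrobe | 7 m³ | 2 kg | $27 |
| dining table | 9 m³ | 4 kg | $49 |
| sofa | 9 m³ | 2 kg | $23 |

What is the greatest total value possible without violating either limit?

$89

Feasible sets respecting both limits:
- bicycle+dining table: volume 14, weight 7, value 89
- wardrobe+dining table: volume 16, weight 6, value 76
- dining table+sofa: volume 18, weight 6, value 72
- bicycle+wardrobe: volume 12, weight 5, value 67
Best: $89.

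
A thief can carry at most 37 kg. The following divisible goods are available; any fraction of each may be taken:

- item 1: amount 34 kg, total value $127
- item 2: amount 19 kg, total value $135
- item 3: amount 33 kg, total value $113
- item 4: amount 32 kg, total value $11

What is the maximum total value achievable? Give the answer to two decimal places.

202.24

Take in order of value per unit:
- item 2 (135/19 per unit): all 19 → value 135, running total 135.00
- item 1 (127/34 per unit): 18 of 34 → value 18×127/34 = 67.2353, running total 202.24
Total 202.24.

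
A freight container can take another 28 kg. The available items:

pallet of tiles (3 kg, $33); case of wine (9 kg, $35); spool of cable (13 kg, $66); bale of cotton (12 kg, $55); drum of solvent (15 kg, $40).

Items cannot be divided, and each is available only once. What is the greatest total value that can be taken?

This is a 0/1 knapsack; check combinations near the capacity.
- pallet of tiles+spool of cable+bale of cotton: weight 3+13+12=28, value 33+66+55=154
- pallet of tiles+case of wine+spool of cable: weight 3+9+13=25, value 33+35+66=134
- pallet of tiles+case of wine+bale of cotton: weight 3+9+12=24, value 33+35+55=123
Best: $154.

$154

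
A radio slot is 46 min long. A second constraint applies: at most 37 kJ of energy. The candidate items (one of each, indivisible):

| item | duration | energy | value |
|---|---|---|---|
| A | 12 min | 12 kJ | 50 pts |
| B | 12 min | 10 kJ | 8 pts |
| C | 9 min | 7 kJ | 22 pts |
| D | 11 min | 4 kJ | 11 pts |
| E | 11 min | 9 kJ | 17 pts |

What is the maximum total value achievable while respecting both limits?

Feasible sets respecting both limits:
- A+C+D+E: duration 43, energy 32, value 100
- A+B+C+D: duration 44, energy 33, value 91
- A+C+E: duration 32, energy 28, value 89
- A+B+D+E: duration 46, energy 35, value 86
Best: 100 pts.

100 pts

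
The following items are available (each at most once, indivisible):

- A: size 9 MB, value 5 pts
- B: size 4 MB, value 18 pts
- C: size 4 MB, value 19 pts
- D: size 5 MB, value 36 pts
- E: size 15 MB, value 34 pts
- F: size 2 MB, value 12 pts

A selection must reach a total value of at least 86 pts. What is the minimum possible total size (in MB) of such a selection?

24

Subsets with value ≥ 86, sorted by total size:
- A+B+C+D+F: size 24, value 90
- C+D+E: size 24, value 89
- B+D+E: size 24, value 88
- C+D+E+F: size 26, value 101
Minimum size: 24 MB.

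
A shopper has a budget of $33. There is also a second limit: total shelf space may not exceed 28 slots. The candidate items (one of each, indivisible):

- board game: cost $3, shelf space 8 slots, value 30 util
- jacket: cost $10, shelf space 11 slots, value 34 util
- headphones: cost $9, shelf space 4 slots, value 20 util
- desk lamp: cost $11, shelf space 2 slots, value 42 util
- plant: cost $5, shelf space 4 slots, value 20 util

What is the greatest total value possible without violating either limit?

Feasible sets respecting both limits:
- board game+jacket+headphones+desk lamp: cost 33, shelf space 25, value 126
- board game+jacket+desk lamp+plant: cost 29, shelf space 25, value 126
- board game+headphones+desk lamp+plant: cost 28, shelf space 18, value 112
- board game+jacket+desk lamp: cost 24, shelf space 21, value 106
Best: 126 util.

126 util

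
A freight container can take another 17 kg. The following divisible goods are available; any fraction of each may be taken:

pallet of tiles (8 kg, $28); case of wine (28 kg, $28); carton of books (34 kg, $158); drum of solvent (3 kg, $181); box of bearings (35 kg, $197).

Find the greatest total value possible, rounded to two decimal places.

Take in order of value per unit:
- drum of solvent (181/3 per unit): all 3 → value 181, running total 181.00
- box of bearings (197/35 per unit): 14 of 35 → value 14×197/35 = 78.8000, running total 259.80
Total 259.80.

259.80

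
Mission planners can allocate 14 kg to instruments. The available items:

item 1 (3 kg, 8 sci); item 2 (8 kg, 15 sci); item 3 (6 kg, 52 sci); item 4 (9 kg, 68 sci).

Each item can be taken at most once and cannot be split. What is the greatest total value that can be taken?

Check high-value combinations within 14 kg:
- item 1+item 4: mass 3+9=12, value 8+68=76
- item 4: mass 9, value 68
- item 2+item 3: mass 8+6=14, value 15+52=67
- item 1+item 3: mass 3+6=9, value 8+52=60
Best: 76 sci.

76 sci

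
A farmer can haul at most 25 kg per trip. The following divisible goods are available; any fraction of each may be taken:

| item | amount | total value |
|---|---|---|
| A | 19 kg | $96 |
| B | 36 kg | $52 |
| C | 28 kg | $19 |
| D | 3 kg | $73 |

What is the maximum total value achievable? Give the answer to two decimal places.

Take in order of value per unit:
- D (73/3 per unit): all 3 → value 73, running total 73.00
- A (96/19 per unit): all 19 → value 96, running total 169.00
- B (52/36 per unit): 3 of 36 → value 3×52/36 = 4.3333, running total 173.33
Total 173.33.

173.33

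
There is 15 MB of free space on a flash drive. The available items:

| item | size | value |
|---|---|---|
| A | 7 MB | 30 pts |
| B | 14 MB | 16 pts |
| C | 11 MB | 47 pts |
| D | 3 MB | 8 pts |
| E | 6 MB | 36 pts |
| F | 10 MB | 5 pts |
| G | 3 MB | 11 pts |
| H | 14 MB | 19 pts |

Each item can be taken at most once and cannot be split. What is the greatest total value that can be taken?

This is a 0/1 knapsack; check combinations near the capacity.
- A+E: size 7+6=13, value 30+36=66
- C+G: size 11+3=14, value 47+11=58
- D+E+G: size 3+6+3=12, value 8+36+11=55
- C+D: size 11+3=14, value 47+8=55
Best: 66 pts.

66 pts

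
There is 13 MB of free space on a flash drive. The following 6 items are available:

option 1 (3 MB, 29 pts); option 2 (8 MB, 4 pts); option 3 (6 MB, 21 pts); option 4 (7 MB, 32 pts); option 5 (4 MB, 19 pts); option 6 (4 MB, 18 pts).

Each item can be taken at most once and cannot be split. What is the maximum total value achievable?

69 pts

Check high-value combinations within 13 MB:
- option 1+option 3+option 5: size 3+6+4=13, value 29+21+19=69
- option 1+option 3+option 6: size 3+6+4=13, value 29+21+18=68
- option 1+option 5+option 6: size 3+4+4=11, value 29+19+18=66
- option 1+option 4: size 3+7=10, value 29+32=61
Best: 69 pts.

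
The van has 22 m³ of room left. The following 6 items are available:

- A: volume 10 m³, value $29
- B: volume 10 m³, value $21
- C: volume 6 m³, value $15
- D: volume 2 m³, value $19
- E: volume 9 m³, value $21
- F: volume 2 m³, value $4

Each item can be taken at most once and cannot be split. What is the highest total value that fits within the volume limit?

Check high-value combinations within 22 m³:
- A+D+E: volume 10+2+9=21, value 29+19+21=69
- A+B+D: volume 10+10+2=22, value 29+21+19=69
- A+C+D+F: volume 10+6+2+2=20, value 29+15+19+4=67
- A+C+D: volume 10+6+2=18, value 29+15+19=63
Best: $69.

$69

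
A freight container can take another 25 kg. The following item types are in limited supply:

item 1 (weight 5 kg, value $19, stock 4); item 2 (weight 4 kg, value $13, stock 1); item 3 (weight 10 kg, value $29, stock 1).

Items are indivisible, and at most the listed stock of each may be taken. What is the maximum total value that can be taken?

Top feasible selections:
- 4×item 1 + 1×item 2: weight 24, value 89
- 3×item 1 + 1×item 3: weight 25, value 86
- 2×item 1 + 1×item 2 + 1×item 3: weight 24, value 80
- 4×item 1: weight 20, value 76
Best: $89.

$89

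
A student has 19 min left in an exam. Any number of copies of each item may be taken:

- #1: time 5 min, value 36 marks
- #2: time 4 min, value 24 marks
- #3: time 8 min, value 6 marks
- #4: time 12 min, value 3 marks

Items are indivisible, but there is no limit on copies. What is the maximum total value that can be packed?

132 marks

Best value-per-unit is #1 at 36/5; filling with it alone gives 3×36 = 108.
Optimal mix: 3×#1 + 1×#2 → time 19, value 132.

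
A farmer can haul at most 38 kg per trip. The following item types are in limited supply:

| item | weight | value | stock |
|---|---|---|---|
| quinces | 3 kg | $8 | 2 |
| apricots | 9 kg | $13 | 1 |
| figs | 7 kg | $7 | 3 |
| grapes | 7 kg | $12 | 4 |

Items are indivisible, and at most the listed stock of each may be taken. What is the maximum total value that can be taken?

$65

Top feasible selections:
- 2×quinces + 1×apricots + 3×grapes: weight 36, value 65
- 2×quinces + 4×grapes: weight 34, value 64
- 1×quinces + 1×figs + 4×grapes: weight 38, value 63
- 1×apricots + 4×grapes: weight 37, value 61
Best: $65.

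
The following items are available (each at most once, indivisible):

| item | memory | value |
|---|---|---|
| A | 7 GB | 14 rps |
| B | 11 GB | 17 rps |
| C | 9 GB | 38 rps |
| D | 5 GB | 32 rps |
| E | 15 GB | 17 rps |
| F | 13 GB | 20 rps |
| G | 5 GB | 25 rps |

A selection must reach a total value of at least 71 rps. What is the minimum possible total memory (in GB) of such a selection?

17

Subsets with value ≥ 71, sorted by total memory:
- A+D+G: memory 17, value 71
- C+D+G: memory 19, value 95
- A+C+D: memory 21, value 84
- A+C+G: memory 21, value 77
Minimum memory: 17 GB.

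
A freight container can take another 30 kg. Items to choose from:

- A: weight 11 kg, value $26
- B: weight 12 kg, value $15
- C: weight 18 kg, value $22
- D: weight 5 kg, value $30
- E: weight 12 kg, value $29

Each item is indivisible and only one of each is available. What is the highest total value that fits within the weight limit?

Check high-value combinations within 30 kg:
- A+D+E: weight 11+5+12=28, value 26+30+29=85
- B+D+E: weight 12+5+12=29, value 15+30+29=74
- A+B+D: weight 11+12+5=28, value 26+15+30=71
- D+E: weight 5+12=17, value 30+29=59
- A+D: weight 11+5=16, value 26+30=56
Best: $85.

$85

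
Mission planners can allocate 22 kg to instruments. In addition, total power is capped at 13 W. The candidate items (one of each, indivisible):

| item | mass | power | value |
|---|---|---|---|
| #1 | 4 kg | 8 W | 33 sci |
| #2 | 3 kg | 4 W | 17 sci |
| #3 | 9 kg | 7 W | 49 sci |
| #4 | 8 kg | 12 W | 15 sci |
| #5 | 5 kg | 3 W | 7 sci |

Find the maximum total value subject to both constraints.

Feasible sets respecting both limits:
- #2+#3: mass 12, power 11, value 66
- #3+#5: mass 14, power 10, value 56
- #1+#2: mass 7, power 12, value 50
- #3: mass 9, power 7, value 49
Best: 66 sci.

66 sci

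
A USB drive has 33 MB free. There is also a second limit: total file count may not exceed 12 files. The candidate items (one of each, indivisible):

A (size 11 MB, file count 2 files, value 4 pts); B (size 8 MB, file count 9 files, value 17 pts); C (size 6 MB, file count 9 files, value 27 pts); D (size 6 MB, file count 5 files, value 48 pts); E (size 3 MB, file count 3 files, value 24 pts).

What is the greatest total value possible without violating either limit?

Feasible sets respecting both limits:
- A+D+E: size 20, file count 10, value 76
- D+E: size 9, file count 8, value 72
- A+D: size 17, file count 7, value 52
- C+E: size 9, file count 12, value 51
Best: 76 pts.

76 pts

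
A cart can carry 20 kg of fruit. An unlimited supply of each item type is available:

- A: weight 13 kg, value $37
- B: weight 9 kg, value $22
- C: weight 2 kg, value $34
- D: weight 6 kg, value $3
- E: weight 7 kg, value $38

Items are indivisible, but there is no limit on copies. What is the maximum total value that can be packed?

Best value-per-unit is C at 34/2, and filling with it alone uses weight 10×2=20. No mix of the others beats 10×34 = 340.

$340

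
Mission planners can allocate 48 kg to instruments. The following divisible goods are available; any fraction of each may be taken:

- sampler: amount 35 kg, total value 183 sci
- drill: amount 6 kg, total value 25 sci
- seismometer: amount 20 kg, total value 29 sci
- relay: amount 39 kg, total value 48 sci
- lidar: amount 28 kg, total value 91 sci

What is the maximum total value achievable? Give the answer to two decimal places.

230.75

Take in order of value per unit:
- sampler (183/35 per unit): all 35 → value 183, running total 183.00
- drill (25/6 per unit): all 6 → value 25, running total 208.00
- lidar (91/28 per unit): 7 of 28 → value 7×91/28 = 22.7500, running total 230.75
Total 230.75.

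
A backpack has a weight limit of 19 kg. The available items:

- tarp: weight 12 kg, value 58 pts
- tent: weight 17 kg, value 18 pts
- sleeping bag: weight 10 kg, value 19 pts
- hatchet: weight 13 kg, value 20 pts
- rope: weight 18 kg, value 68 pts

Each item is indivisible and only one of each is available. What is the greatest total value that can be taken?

Check high-value combinations within 19 kg:
- rope: weight 18, value 68
- tarp: weight 12, value 58
- hatchet: weight 13, value 20
- sleeping bag: weight 10, value 19
- tent: weight 17, value 18
Best: 68 pts.

68 pts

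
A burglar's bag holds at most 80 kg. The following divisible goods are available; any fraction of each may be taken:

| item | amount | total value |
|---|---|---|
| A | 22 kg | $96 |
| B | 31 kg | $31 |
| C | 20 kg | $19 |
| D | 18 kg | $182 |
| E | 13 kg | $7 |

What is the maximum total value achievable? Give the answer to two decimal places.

317.55

Take in order of value per unit:
- D (182/18 per unit): all 18 → value 182, running total 182.00
- A (96/22 per unit): all 22 → value 96, running total 278.00
- B (31/31 per unit): all 31 → value 31, running total 309.00
- C (19/20 per unit): 9 of 20 → value 9×19/20 = 8.5500, running total 317.55
Total 317.55.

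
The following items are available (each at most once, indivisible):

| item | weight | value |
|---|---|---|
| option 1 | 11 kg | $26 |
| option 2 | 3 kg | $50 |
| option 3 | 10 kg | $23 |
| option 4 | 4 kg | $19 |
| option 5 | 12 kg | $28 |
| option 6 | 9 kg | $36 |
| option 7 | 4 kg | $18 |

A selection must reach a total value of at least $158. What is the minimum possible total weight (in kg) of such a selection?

Subsets with value ≥ 158, sorted by total weight:
- option 1+option 2+option 4+option 5+option 6: weight 39, value 159
- option 1+option 2+option 5+option 6+option 7: weight 39, value 158
Minimum weight: 39 kg.

39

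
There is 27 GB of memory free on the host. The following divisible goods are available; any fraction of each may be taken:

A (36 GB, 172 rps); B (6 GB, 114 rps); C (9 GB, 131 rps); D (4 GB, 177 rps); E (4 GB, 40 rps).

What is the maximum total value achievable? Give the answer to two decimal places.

481.11

Take in order of value per unit:
- D (177/4 per unit): all 4 → value 177, running total 177.00
- B (114/6 per unit): all 6 → value 114, running total 291.00
- C (131/9 per unit): all 9 → value 131, running total 422.00
- E (40/4 per unit): all 4 → value 40, running total 462.00
- A (172/36 per unit): 4 of 36 → value 4×172/36 = 19.1111, running total 481.11
Total 481.11.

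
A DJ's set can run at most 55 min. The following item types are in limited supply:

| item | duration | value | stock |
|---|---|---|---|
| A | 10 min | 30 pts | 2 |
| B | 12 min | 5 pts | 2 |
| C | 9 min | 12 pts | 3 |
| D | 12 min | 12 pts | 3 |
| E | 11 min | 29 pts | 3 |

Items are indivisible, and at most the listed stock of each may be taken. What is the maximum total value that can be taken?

Best selections within duration 55 and stock limits:
- 2×A + 3×E: duration 53, value 147
- 2×A + 1×C + 2×E: duration 51, value 130
- 2×A + 1×D + 2×E: duration 54, value 130
Best: 147 pts.

147 pts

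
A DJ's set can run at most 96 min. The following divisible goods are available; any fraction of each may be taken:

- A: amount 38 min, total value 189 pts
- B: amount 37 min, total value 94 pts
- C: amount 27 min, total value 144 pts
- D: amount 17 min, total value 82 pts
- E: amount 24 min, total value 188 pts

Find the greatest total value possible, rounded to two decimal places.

554.76

Take in order of value per unit:
- E (188/24 per unit): all 24 → value 188, running total 188.00
- C (144/27 per unit): all 27 → value 144, running total 332.00
- A (189/38 per unit): all 38 → value 189, running total 521.00
- D (82/17 per unit): 7 of 17 → value 7×82/17 = 33.7647, running total 554.76
Total 554.76.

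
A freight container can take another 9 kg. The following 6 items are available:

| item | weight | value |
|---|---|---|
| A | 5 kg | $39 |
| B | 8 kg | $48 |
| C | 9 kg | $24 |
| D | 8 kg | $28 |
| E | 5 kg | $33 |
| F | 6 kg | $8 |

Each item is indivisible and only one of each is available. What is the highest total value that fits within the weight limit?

$48

This is a 0/1 knapsack; check combinations near the capacity.
- B: weight 8, value 48
- A: weight 5, value 39
- E: weight 5, value 33
- D: weight 8, value 28
- C: weight 9, value 24
Best: $48.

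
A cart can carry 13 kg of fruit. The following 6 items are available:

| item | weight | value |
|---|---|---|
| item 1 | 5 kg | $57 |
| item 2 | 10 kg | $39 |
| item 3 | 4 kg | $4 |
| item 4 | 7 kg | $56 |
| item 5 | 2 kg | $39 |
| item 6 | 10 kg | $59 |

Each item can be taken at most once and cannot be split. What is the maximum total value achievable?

Check high-value combinations within 13 kg:
- item 1+item 4: weight 5+7=12, value 57+56=113
- item 1+item 3+item 5: weight 5+4+2=11, value 57+4+39=100
- item 3+item 4+item 5: weight 4+7+2=13, value 4+56+39=99
Best: $113.

$113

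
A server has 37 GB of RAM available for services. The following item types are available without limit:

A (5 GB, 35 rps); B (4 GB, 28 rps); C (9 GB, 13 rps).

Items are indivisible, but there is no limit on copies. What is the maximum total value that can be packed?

Best value-per-unit is A at 35/5; filling with it alone gives 7×35 = 245.
Optimal mix: 5×A + 3×B → memory 37, value 259.

259 rps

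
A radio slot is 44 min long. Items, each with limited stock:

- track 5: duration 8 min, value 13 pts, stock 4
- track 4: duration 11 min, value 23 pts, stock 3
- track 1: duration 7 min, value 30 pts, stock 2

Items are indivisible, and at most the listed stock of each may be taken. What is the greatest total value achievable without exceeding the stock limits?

Best selections within duration 44 and stock limits:
- 1×track 5 + 2×track 4 + 2×track 1: duration 44, value 119
- 2×track 5 + 1×track 4 + 2×track 1: duration 41, value 109
Best: 119 pts.

119 pts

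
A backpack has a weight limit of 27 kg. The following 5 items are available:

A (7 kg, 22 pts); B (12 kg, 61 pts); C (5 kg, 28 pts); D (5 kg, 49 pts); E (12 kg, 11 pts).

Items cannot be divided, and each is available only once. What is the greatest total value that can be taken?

138 pts

This is a 0/1 knapsack; check combinations near the capacity.
- B+C+D: weight 12+5+5=22, value 61+28+49=138
- A+B+D: weight 7+12+5=24, value 22+61+49=132
- A+B+C: weight 7+12+5=24, value 22+61+28=111
- B+D: weight 12+5=17, value 61+49=110
Best: 138 pts.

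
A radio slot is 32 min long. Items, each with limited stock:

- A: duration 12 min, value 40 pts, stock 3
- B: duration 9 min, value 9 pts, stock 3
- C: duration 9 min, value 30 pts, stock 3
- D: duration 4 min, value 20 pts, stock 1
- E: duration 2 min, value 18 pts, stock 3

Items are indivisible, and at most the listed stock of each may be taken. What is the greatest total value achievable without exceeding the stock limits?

Best selections within duration 32 and stock limits:
- 1×A + 1×C + 1×D + 3×E: duration 31, value 144
- 2×A + 1×D + 2×E: duration 32, value 136
Best: 144 pts.

144 pts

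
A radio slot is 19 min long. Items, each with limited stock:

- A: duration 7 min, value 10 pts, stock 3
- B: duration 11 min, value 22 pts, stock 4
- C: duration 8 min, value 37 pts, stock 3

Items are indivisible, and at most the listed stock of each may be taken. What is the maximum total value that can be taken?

74 pts

Best selections within duration 19 and stock limits:
- 2×C: duration 16, value 74
- 1×B + 1×C: duration 19, value 59
- 1×A + 1×C: duration 15, value 47
- 1×C: duration 8, value 37
Best: 74 pts.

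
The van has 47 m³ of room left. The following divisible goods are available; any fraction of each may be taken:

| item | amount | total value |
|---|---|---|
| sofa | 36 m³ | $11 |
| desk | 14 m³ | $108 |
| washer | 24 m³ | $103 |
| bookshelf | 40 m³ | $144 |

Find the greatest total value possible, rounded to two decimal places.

243.40

Take in order of value per unit:
- desk (108/14 per unit): all 14 → value 108, running total 108.00
- washer (103/24 per unit): all 24 → value 103, running total 211.00
- bookshelf (144/40 per unit): 9 of 40 → value 9×144/40 = 32.4000, running total 243.40
Total 243.40.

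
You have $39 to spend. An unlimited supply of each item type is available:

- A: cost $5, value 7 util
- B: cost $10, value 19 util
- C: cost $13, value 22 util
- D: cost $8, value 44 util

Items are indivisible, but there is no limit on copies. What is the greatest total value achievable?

Best value-per-unit is D at 44/8; filling with it alone gives 4×44 = 176.
Optimal mix: 1×A + 4×D → cost 37, value 183.

183 util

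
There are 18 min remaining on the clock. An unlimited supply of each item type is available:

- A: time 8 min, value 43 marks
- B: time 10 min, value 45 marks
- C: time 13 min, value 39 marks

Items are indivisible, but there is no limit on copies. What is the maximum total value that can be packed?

Best value-per-unit is A at 43/8; filling with it alone gives 2×43 = 86.
Optimal mix: 1×A + 1×B → time 18, value 88.

88 marks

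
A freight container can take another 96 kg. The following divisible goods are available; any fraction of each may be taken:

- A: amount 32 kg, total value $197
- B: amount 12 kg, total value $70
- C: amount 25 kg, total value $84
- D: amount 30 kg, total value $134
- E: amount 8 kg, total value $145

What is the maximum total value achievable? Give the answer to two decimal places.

593.04

Take in order of value per unit:
- E (145/8 per unit): all 8 → value 145, running total 145.00
- A (197/32 per unit): all 32 → value 197, running total 342.00
- B (70/12 per unit): all 12 → value 70, running total 412.00
- D (134/30 per unit): all 30 → value 134, running total 546.00
- C (84/25 per unit): 14 of 25 → value 14×84/25 = 47.0400, running total 593.04
Total 593.04.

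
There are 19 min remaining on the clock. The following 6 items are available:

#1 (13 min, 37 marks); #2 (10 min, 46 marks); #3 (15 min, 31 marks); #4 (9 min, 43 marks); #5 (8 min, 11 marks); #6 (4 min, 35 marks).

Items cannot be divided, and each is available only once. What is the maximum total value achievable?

89 marks

Check high-value combinations within 19 min:
- #2+#4: time 10+9=19, value 46+43=89
- #2+#6: time 10+4=14, value 46+35=81
- #4+#6: time 9+4=13, value 43+35=78
Best: 89 marks.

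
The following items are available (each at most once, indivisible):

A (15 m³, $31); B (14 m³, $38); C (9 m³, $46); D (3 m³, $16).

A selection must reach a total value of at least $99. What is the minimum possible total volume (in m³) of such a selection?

Subsets with value ≥ 99, sorted by total volume:
- B+C+D: volume 26, value 100
- A+B+C: volume 38, value 115
- A+B+C+D: volume 41, value 131
Minimum volume: 26 m³.

26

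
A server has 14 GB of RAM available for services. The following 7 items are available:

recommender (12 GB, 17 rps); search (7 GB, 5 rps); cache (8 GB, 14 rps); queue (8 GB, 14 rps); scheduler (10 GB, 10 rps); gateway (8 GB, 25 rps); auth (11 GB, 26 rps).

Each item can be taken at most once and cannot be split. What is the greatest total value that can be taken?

This is a 0/1 knapsack; check combinations near the capacity.
- auth: memory 11, value 26
- gateway: memory 8, value 25
- recommender: memory 12, value 17
- cache: memory 8, value 14
Best: 26 rps.

26 rps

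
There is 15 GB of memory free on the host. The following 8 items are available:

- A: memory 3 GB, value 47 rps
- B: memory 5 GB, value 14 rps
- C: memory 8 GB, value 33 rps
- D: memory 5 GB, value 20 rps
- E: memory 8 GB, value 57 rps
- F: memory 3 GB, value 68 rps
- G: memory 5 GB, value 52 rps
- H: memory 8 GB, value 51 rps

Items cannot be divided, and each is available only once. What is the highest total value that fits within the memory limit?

Check high-value combinations within 15 GB:
- A+E+F: memory 3+8+3=14, value 47+57+68=172
- A+F+G: memory 3+3+5=11, value 47+68+52=167
- A+F+H: memory 3+3+8=14, value 47+68+51=166
Best: 172 rps.

172 rps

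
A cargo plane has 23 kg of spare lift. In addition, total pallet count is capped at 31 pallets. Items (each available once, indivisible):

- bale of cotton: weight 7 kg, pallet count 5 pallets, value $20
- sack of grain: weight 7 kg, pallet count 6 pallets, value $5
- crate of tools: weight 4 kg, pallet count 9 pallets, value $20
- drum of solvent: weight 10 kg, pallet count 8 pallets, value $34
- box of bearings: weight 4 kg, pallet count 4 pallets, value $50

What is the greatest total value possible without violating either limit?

$104

Feasible sets respecting both limits:
- bale of cotton+drum of solvent+box of bearings: weight 21, pallet count 17, value 104
- crate of tools+drum of solvent+box of bearings: weight 18, pallet count 21, value 104
- bale of cotton+sack of grain+crate of tools+box of bearings: weight 22, pallet count 24, value 95
Best: $104.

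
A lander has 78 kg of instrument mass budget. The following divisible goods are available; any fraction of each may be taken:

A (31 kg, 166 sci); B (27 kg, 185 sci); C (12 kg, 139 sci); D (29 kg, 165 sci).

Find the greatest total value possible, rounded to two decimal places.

542.55

Take in order of value per unit:
- C (139/12 per unit): all 12 → value 139, running total 139.00
- B (185/27 per unit): all 27 → value 185, running total 324.00
- D (165/29 per unit): all 29 → value 165, running total 489.00
- A (166/31 per unit): 10 of 31 → value 10×166/31 = 53.5484, running total 542.55
Total 542.55.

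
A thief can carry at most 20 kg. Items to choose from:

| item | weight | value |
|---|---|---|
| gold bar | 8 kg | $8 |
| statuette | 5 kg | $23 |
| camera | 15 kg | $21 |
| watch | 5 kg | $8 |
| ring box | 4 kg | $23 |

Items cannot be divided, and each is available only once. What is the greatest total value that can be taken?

$54

Check high-value combinations within 20 kg:
- statuette+watch+ring box: weight 5+5+4=14, value 23+8+23=54
- gold bar+statuette+ring box: weight 8+5+4=17, value 8+23+23=54
- statuette+ring box: weight 5+4=9, value 23+23=46
Best: $54.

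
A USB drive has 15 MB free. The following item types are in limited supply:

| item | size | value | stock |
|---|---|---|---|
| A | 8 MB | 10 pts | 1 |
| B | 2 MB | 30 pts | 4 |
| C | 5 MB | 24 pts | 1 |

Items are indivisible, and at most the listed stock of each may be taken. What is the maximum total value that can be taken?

Best selections within size 15 and stock limits:
- 4×B + 1×C: size 13, value 144
- 4×B: size 8, value 120
Best: 144 pts.

144 pts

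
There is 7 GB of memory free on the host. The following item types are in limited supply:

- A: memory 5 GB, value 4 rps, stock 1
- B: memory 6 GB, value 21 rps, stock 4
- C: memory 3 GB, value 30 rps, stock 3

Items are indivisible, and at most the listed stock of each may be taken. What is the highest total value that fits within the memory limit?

60 rps

Top feasible selections:
- 2×C: memory 6, value 60
- 1×C: memory 3, value 30
Best: 60 rps.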